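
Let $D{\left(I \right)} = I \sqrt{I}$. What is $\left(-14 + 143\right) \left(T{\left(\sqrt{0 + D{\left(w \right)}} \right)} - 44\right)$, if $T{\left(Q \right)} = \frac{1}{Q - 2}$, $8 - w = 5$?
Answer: $- \frac{61404}{11} + \frac{516 \cdot 3^{\frac{3}{4}}}{11} + \frac{774 \sqrt{3}}{11} + \frac{1161 \sqrt[4]{3}}{11} \approx -5214.5$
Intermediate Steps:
$w = 3$ ($w = 8 - 5 = 3$)
$D{\left(I \right)} = I^{\frac{3}{2}}$
$T{\left(Q \right)} = \frac{1}{-2 + Q}$
$\left(-14 + 143\right) \left(T{\left(\sqrt{0 + D{\left(w \right)}} \right)} - 44\right) = \left(-14 + 143\right) \left(\frac{1}{-2 + \sqrt{0 + 3^{\frac{3}{2}}}} - 44\right) = 129 \left(\frac{1}{-2 + \sqrt{0 + 3 \sqrt{3}}} - 44\right) = 129 \left(\frac{1}{-2 + \sqrt{3 \sqrt{3}}} - 44\right) = 129 \left(\frac{1}{-2 + 3^{\frac{3}{4}}} - 44\right) = 129 \left(-44 + \frac{1}{-2 + 3^{\frac{3}{4}}}\right) = -5676 + \frac{129}{-2 + 3^{\frac{3}{4}}}$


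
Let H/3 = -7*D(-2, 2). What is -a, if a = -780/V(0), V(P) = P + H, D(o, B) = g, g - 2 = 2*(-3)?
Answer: 65/7 ≈ 9.2857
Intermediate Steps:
g = -4 (g = 2 + 2*(-3) = 2 - 6 = -4)
D(o, B) = -4
H = 84 (H = 3*(-7*(-4)) = 3*28 = 84)
V(P) = 84 + P (V(P) = P + 84 = 84 + P)
a = -65/7 (a = -780/(84 + 0) = -780/84 = -780*1/84 = -65/7 ≈ -9.2857)
-a = -1*(-65/7) = 65/7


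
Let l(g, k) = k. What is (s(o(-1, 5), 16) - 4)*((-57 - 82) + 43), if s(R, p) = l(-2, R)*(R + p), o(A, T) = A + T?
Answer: -7296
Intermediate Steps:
s(R, p) = R*(R + p)
(s(o(-1, 5), 16) - 4)*((-57 - 82) + 43) = ((-1 + 5)*((-1 + 5) + 16) - 4)*((-57 - 82) + 43) = (4*(4 + 16) - 4)*(-139 + 43) = (4*20 - 4)*(-96) = (80 - 4)*(-96) = 76*(-96) = -7296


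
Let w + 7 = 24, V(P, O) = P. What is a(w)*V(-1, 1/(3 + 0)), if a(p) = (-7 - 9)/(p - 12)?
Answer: 16/5 ≈ 3.2000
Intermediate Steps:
w = 17 (w = -7 + 24 = 17)
a(p) = -16/(-12 + p)
a(w)*V(-1, 1/(3 + 0)) = -16/(-12 + 17)*(-1) = -16/5*(-1) = 16/5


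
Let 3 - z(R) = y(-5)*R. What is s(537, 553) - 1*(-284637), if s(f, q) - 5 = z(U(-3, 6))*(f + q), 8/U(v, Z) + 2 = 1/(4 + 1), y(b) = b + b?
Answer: 2155208/9 ≈ 2.3947e+5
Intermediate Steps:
y(b) = 2*b
U(v, Z) = -40/9 (U(v, Z) = 8/(-2 + 1/(4 + 1)) = 8/(-2 + 1/5) = 8/(-2 + ⅕) = 8/(-9/5) = 8*(-5/9) = -40/9)
z(R) = 3 + 10*R (z(R) = 3 - 2*(-5)*R = 3 - (-10)*R = 3 + 10*R)
s(f, q) = 5 - 373*f/9 - 373*q/9 (s(f, q) = 5 + (3 + 10*(-40/9))*(f + q) = 5 + (3 - 400/9)*(f + q) = 5 - 373*(f + q)/9 = 5 + (-373*f/9 - 373*q/9) = 5 - 373*f/9 - 373*q/9)
s(537, 553) - 1*(-284637) = (5 - 373/9*537 - 373/9*553) - 1*(-284637) = (5 - 66767/3 - 206269/9) + 284637 = -406525/9 + 284637 = 2155208/9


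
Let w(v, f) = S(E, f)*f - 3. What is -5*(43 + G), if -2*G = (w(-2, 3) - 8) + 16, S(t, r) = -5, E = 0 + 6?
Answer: -240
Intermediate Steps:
E = 6
w(v, f) = -3 - 5*f (w(v, f) = -5*f - 3 = -3 - 5*f)
G = 5 (G = -(((-3 - 5*3) - 8) + 16)/2 = -(((-3 - 15) - 8) + 16)/2 = -((-18 - 8) + 16)/2 = -(-26 + 16)/2 = -½*(-10) = 5)
-5*(43 + G) = -5*(43 + 5) = -5*48 = -240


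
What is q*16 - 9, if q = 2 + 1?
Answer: 39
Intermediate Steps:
q = 3
q*16 - 9 = 3*16 - 9 = 48 - 9 = 39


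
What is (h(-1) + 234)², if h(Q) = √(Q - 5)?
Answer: (234 + I*√6)² ≈ 54750.0 + 1146.4*I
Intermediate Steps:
h(Q) = √(-5 + Q)
(h(-1) + 234)² = (√(-5 - 1) + 234)² = (√(-6) + 234)² = (I*√6 + 234)² = (234 + I*√6)²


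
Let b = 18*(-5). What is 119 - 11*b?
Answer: 1109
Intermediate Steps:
b = -90
119 - 11*b = 119 - 11*(-90) = 119 + 990 = 1109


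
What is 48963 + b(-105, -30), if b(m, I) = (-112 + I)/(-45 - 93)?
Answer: 3378518/69 ≈ 48964.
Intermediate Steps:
b(m, I) = 56/69 - I/138 (b(m, I) = (-112 + I)/(-138) = (-112 + I)*(-1/138) = 56/69 - I/138)
48963 + b(-105, -30) = 48963 + (56/69 - 1/138*(-30)) = 48963 + (56/69 + 5/23) = 48963 + 71/69 = 3378518/69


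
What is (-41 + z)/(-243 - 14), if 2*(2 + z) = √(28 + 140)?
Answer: 43/257 - √42/257 ≈ 0.14210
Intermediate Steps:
z = -2 + √42 (z = -2 + √(28 + 140)/2 = -2 + √168/2 = -2 + (2*√42)/2 = -2 + √42 ≈ 4.4807)
(-41 + z)/(-243 - 14) = (-41 + (-2 + √42))/(-243 - 14) = (-43 + √42)/(-257) = (-43 + √42)*(-1/257) = 43/257 - √42/257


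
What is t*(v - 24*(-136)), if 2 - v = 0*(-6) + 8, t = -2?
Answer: -6516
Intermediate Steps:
v = -6 (v = 2 - (0*(-6) + 8) = 2 - (0 + 8) = 2 - 1*8 = 2 - 8 = -6)
t*(v - 24*(-136)) = -2*(-6 - 24*(-136)) = -2*(-6 + 3264) = -2*3258 = -6516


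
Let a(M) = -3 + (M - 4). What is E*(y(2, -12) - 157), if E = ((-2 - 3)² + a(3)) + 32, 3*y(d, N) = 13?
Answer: -24274/3 ≈ -8091.3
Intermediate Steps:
y(d, N) = 13/3 (y(d, N) = (⅓)*13 = 13/3)
a(M) = -7 + M (a(M) = -3 + (-4 + M) = -7 + M)
E = 53 (E = ((-2 - 3)² + (-7 + 3)) + 32 = ((-5)² - 4) + 32 = (25 - 4) + 32 = 21 + 32 = 53)
E*(y(2, -12) - 157) = 53*(13/3 - 157) = 53*(-458/3) = -24274/3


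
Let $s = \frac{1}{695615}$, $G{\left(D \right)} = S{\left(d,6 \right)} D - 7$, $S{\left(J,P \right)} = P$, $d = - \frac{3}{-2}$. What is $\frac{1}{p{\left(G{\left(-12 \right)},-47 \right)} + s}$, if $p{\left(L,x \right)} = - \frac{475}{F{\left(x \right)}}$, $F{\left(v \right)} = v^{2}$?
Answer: $- \frac{1536613535}{330414916} \approx -4.6506$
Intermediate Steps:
$d = \frac{3}{2}$ ($d = \left(-3\right) \left(- \frac{1}{2}\right) = \frac{3}{2} \approx 1.5$)
$G{\left(D \right)} = -7 + 6 D$ ($G{\left(D \right)} = 6 D - 7 = -7 + 6 D$)
$p{\left(L,x \right)} = - \frac{475}{x^{2}}$
$s = \frac{1}{695615} \approx 1.4376 \cdot 10^{-6}$
$\frac{1}{p{\left(G{\left(-12 \right)},-47 \right)} + s} = \frac{1}{- \frac{475}{2209} + \frac{1}{695615}} = \frac{1}{- \frac{330414916}{1536613535}} = - \frac{1536613535}{330414916}$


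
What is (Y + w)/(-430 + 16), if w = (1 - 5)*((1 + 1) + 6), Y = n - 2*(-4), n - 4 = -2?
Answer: 11/207 ≈ 0.053140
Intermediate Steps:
n = 2 (n = 4 - 2 = 2)
Y = 10 (Y = 2 - 2*(-4) = 2 + 8 = 10)
w = -32 (w = -4*(2 + 6) = -4*8 = -32)
(Y + w)/(-430 + 16) = (10 - 32)/(-430 + 16) = -22/(-414) = -22*(-1/414) = 11/207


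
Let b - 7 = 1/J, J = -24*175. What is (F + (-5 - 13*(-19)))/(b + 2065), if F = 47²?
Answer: 541800/458021 ≈ 1.1829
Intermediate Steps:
J = -4200
b = 29399/4200 (b = 7 + 1/(-4200) = 7 - 1/4200 = 29399/4200 ≈ 6.9998)
F = 2209
(F + (-5 - 13*(-19)))/(b + 2065) = (2209 + (-5 - 13*(-19)))/(29399/4200 + 2065) = (2209 + (-5 + 247))/(8702399/4200) = (2209 + 242)*(4200/8702399) = 2451*(4200/8702399) = 541800/458021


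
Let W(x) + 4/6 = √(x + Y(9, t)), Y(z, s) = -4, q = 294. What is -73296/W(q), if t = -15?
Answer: -219888/1303 - 329832*√290/1303 ≈ -4479.5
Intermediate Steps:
W(x) = -⅔ + √(-4 + x) (W(x) = -⅔ + √(x - 4) = -⅔ + √(-4 + x))
-73296/W(q) = -73296/(-⅔ + √(-4 + 294)) = -73296/(-⅔ + √290)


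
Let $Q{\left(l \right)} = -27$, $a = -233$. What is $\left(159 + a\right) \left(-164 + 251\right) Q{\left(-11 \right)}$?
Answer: $173826$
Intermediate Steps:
$\left(159 + a\right) \left(-164 + 251\right) Q{\left(-11 \right)} = \left(159 - 233\right) \left(-164 + 251\right) \left(-27\right) = \left(-74\right) 87 \left(-27\right) = \left(-6438\right) \left(-27\right) = 173826$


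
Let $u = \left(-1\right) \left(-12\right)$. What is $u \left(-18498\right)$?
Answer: $-221976$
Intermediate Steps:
$u = 12$
$u \left(-18498\right) = 12 \left(-18498\right) = -221976$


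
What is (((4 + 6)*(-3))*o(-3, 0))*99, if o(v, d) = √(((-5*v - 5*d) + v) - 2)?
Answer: -2970*√10 ≈ -9392.0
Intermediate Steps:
o(v, d) = √(-2 - 5*d - 4*v) (o(v, d) = √(((-5*d - 5*v) + v) - 2) = √((-5*d - 4*v) - 2) = √(-2 - 5*d - 4*v))
(((4 + 6)*(-3))*o(-3, 0))*99 = (((4 + 6)*(-3))*√(-2 - 5*0 - 4*(-3)))*99 = ((10*(-3))*√(-2 + 0 + 12))*99 = -30*√10*99 = -2970*√10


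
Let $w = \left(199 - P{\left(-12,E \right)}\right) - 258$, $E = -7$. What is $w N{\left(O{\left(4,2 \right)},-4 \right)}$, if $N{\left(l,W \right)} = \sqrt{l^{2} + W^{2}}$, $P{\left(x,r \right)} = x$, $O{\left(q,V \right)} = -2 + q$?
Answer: $- 94 \sqrt{5} \approx -210.19$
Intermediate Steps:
$w = -47$ ($w = \left(199 - -12\right) - 258 = \left(199 + 12\right) - 258 = 211 - 258 = -47$)
$N{\left(l,W \right)} = \sqrt{W^{2} + l^{2}}$
$w N{\left(O{\left(4,2 \right)},-4 \right)} = - 47 \sqrt{\left(-4\right)^{2} + \left(-2 + 4\right)^{2}} = - 47 \sqrt{16 + 2^{2}} = - 47 \sqrt{16 + 4} = - 47 \sqrt{20} = - 47 \cdot 2 \sqrt{5} = - 94 \sqrt{5}$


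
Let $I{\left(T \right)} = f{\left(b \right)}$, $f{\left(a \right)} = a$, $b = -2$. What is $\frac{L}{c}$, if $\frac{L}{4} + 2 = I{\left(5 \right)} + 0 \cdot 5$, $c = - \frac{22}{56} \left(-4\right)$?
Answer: $- \frac{112}{11} \approx -10.182$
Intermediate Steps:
$c = \frac{11}{7}$ ($c = \left(-22\right) \frac{1}{56} \left(-4\right) = \left(- \frac{11}{28}\right) \left(-4\right) = \frac{11}{7} \approx 1.5714$)
$I{\left(T \right)} = -2$
$L = -16$ ($L = -8 + 4 \left(-2 + 0 \cdot 5\right) = -8 + 4 \left(-2 + 0\right) = -8 + 4 \left(-2\right) = -8 - 8 = -16$)
$\frac{L}{c} = \frac{1}{\frac{11}{7}} \left(-16\right) = \frac{7}{11} \left(-16\right) = - \frac{112}{11}$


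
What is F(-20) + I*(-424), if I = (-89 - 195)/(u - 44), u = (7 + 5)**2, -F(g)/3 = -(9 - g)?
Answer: 32279/25 ≈ 1291.2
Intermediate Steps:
F(g) = 27 - 3*g (F(g) = -(-3)*(9 - g) = -3*(-9 + g) = 27 - 3*g)
u = 144 (u = 12**2 = 144)
I = -71/25 (I = (-89 - 195)/(144 - 44) = -284/100 = -284*1/100 = -71/25 ≈ -2.8400)
F(-20) + I*(-424) = (27 - 3*(-20)) - 71/25*(-424) = (27 + 60) + 30104/25 = 87 + 30104/25 = 32279/25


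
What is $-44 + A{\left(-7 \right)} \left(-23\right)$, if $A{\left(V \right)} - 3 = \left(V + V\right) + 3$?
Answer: $140$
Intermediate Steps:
$A{\left(V \right)} = 6 + 2 V$ ($A{\left(V \right)} = 3 + \left(\left(V + V\right) + 3\right) = 3 + \left(2 V + 3\right) = 3 + \left(3 + 2 V\right) = 6 + 2 V$)
$-44 + A{\left(-7 \right)} \left(-23\right) = -44 + \left(6 + 2 \left(-7\right)\right) \left(-23\right) = -44 + \left(6 - 14\right) \left(-23\right) = -44 - -184 = -44 + 184 = 140$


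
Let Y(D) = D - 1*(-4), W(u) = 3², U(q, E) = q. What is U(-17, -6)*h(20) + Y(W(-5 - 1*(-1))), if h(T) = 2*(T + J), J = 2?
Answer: -735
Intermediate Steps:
h(T) = 4 + 2*T (h(T) = 2*(T + 2) = 2*(2 + T) = 4 + 2*T)
W(u) = 9
Y(D) = 4 + D (Y(D) = D + 4 = 4 + D)
U(-17, -6)*h(20) + Y(W(-5 - 1*(-1))) = -17*(4 + 2*20) + (4 + 9) = -17*(4 + 40) + 13 = -17*44 + 13 = -748 + 13 = -735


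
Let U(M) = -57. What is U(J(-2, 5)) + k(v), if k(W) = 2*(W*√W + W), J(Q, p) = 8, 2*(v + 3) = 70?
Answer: 7 + 256*√2 ≈ 369.04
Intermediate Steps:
v = 32 (v = -3 + (½)*70 = -3 + 35 = 32)
k(W) = 2*W + 2*W^(3/2) (k(W) = 2*(W^(3/2) + W) = 2*(W + W^(3/2)) = 2*W + 2*W^(3/2))
U(J(-2, 5)) + k(v) = -57 + (2*32 + 2*32^(3/2)) = -57 + (64 + 2*(128*√2)) = -57 + (64 + 256*√2) = 7 + 256*√2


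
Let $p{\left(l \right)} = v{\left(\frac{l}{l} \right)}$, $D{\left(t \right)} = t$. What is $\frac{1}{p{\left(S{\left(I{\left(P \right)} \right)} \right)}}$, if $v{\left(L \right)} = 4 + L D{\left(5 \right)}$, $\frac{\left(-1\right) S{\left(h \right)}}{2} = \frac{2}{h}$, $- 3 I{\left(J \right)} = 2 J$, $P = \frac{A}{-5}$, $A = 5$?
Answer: $\frac{1}{9} \approx 0.11111$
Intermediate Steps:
$P = -1$ ($P = \frac{5}{-5} = 5 \left(- \frac{1}{5}\right) = -1$)
$I{\left(J \right)} = - \frac{2 J}{3}$
$S{\left(h \right)} = - \frac{4}{h}$ ($S{\left(h \right)} = - 2 \frac{2}{h} = - \frac{4}{h}$)
$v{\left(L \right)} = 4 + 5 L$ ($v{\left(L \right)} = 4 + L 5 = 4 + 5 L$)
$p{\left(l \right)} = 9$ ($p{\left(l \right)} = 4 + 5 \frac{l}{l} = 4 + 5 \cdot 1 = 4 + 5 = 9$)
$\frac{1}{p{\left(S{\left(I{\left(P \right)} \right)} \right)}} = \frac{1}{9}$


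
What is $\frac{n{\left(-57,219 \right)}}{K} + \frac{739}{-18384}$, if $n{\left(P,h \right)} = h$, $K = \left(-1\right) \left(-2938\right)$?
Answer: $\frac{927457}{27006096} \approx 0.034343$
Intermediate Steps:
$K = 2938$
$\frac{n{\left(-57,219 \right)}}{K} + \frac{739}{-18384} = \frac{219}{2938} + \frac{739}{-18384} = 219 \cdot \frac{1}{2938} + 739 \left(- \frac{1}{18384}\right) = \frac{219}{2938} - \frac{739}{18384} = \frac{927457}{27006096}$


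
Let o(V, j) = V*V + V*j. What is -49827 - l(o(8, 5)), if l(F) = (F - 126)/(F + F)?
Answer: -5181997/104 ≈ -49827.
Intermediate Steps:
o(V, j) = V**2 + V*j
l(F) = (-126 + F)/(2*F) (l(F) = (-126 + F)/((2*F)) = (-126 + F)*(1/(2*F)) = (-126 + F)/(2*F))
-49827 - l(o(8, 5)) = -49827 - (-126 + 8*(8 + 5))/(2*(8*(8 + 5))) = -49827 - (-126 + 8*13)/(2*(8*13)) = -49827 - (-126 + 104)/(2*104) = -49827 - (-22)/(2*104) = -49827 - 1*(-11/104) = -49827 + 11/104 = -5181997/104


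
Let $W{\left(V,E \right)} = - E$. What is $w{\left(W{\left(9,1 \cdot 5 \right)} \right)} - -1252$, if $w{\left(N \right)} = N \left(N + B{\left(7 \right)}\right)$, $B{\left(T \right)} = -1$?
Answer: $1282$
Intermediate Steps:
$w{\left(N \right)} = N \left(-1 + N\right)$ ($w{\left(N \right)} = N \left(N - 1\right) = N \left(-1 + N\right)$)
$w{\left(W{\left(9,1 \cdot 5 \right)} \right)} - -1252 = - 1 \cdot 5 \left(-1 - 1 \cdot 5\right) - -1252 = \left(-1\right) 5 \left(-1 - 5\right) + 1252 = - 5 \left(-1 - 5\right) + 1252 = \left(-5\right) \left(-6\right) + 1252 = 30 + 1252 = 1282$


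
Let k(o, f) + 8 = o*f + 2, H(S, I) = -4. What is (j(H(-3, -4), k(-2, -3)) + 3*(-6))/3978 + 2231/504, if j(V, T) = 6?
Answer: 492715/111384 ≈ 4.4236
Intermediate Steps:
k(o, f) = -6 + f*o (k(o, f) = -8 + (o*f + 2) = -8 + (f*o + 2) = -8 + (2 + f*o) = -6 + f*o)
(j(H(-3, -4), k(-2, -3)) + 3*(-6))/3978 + 2231/504 = (6 + 3*(-6))/3978 + 2231/504 = (6 - 18)*(1/3978) + 2231*(1/504) = -12*1/3978 + 2231/504 = -2/663 + 2231/504 = 492715/111384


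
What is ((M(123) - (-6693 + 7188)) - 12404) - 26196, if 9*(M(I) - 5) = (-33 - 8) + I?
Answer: -351728/9 ≈ -39081.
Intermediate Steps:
M(I) = 4/9 + I/9 (M(I) = 5 + ((-33 - 8) + I)/9 = 5 + (-41 + I)/9 = 5 + (-41/9 + I/9) = 4/9 + I/9)
((M(123) - (-6693 + 7188)) - 12404) - 26196 = (((4/9 + (1/9)*123) - (-6693 + 7188)) - 12404) - 26196 = (((4/9 + 41/3) - 1*495) - 12404) - 26196 = ((127/9 - 495) - 12404) - 26196 = (-4328/9 - 12404) - 26196 = -115964/9 - 26196 = -351728/9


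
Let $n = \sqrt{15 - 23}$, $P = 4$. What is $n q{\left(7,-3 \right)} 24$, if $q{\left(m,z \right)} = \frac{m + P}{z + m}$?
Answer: $132 i \sqrt{2} \approx 186.68 i$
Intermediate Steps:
$n = 2 i \sqrt{2}$ ($n = \sqrt{-8} = 2 i \sqrt{2} \approx 2.8284 i$)
$q{\left(m,z \right)} = \frac{4 + m}{m + z}$ ($q{\left(m,z \right)} = \frac{m + 4}{z + m} = \frac{4 + m}{m + z}$)
$n q{\left(7,-3 \right)} 24 = 2 i \sqrt{2} \frac{4 + 7}{7 - 3} \cdot 24 = 2 i \sqrt{2} \cdot \frac{1}{4} \cdot 11 \cdot 24 = 2 i \sqrt{2} \cdot \frac{11}{4} \cdot 24 = \frac{11 i \sqrt{2}}{2} \cdot 24 = 132 i \sqrt{2}$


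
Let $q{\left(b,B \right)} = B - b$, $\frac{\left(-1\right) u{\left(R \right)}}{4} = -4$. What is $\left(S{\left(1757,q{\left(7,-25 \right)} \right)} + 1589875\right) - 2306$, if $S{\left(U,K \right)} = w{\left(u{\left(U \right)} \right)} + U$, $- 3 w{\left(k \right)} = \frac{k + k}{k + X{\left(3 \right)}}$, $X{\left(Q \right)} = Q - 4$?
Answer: $\frac{71519638}{45} \approx 1.5893 \cdot 10^{6}$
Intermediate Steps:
$X{\left(Q \right)} = -4 + Q$
$u{\left(R \right)} = 16$ ($u{\left(R \right)} = \left(-4\right) \left(-4\right) = 16$)
$w{\left(k \right)} = - \frac{2 k}{3 \left(-1 + k\right)}$ ($w{\left(k \right)} = - \frac{\left(k + k\right) \frac{1}{k + \left(-4 + 3\right)}}{3} = - \frac{2 k \frac{1}{k - 1}}{3} = - \frac{2 k \frac{1}{-1 + k}}{3} = - \frac{2 k}{3 \left(-1 + k\right)}$)
$S{\left(U,K \right)} = - \frac{32}{45} + U$ ($S{\left(U,K \right)} = \left(-2\right) 16 \frac{1}{-3 + 3 \cdot 16} + U = \left(-2\right) 16 \frac{1}{-3 + 48} + U = \left(-2\right) 16 \cdot \frac{1}{45} + U = - \frac{32}{45} + U$)
$\left(S{\left(1757,q{\left(7,-25 \right)} \right)} + 1589875\right) - 2306 = \left(\left(- \frac{32}{45} + 1757\right) + 1589875\right) - 2306 = \left(\frac{79033}{45} + 1589875\right) - 2306 = \frac{71623408}{45} - 2306 = \frac{71519638}{45}$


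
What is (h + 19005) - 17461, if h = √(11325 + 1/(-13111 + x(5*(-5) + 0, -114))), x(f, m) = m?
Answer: 1544 + 38*√103721/115 ≈ 1650.4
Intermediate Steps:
h = 38*√103721/115 (h = √(11325 + 1/(-13111 - 114)) = √(11325 + 1/(-13225)) = √(11325 - 1/13225) = √(149773124/13225) = 38*√103721/115 ≈ 106.42)
(h + 19005) - 17461 = (38*√103721/115 + 19005) - 17461 = (19005 + 38*√103721/115) - 17461 = 1544 + 38*√103721/115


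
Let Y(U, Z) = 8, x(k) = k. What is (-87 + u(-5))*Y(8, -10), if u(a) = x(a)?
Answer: -736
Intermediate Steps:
u(a) = a
(-87 + u(-5))*Y(8, -10) = (-87 - 5)*8 = -92*8 = -736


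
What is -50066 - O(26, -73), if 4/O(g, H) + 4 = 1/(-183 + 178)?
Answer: -1051366/21 ≈ -50065.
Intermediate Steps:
O(g, H) = -20/21 (O(g, H) = 4/(-4 + 1/(-183 + 178)) = 4/(-4 + 1/(-5)) = 4/(-4 - ⅕) = 4/(-21/5) = 4*(-5/21) = -20/21)
-50066 - O(26, -73) = -50066 - 1*(-20/21) = -50066 + 20/21 = -1051366/21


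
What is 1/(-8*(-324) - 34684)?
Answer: -1/32092 ≈ -3.1160e-5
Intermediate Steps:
1/(-8*(-324) - 34684) = 1/(2592 - 34684) = 1/(-32092) = -1/32092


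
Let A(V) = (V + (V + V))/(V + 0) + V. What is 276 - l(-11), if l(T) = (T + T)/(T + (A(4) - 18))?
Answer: 275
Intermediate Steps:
A(V) = 3 + V (A(V) = (V + 2*V)/V + V = (3*V)/V + V = 3 + V)
l(T) = 2*T/(-11 + T) (l(T) = (T + T)/(T + ((3 + 4) - 18)) = (2*T)/(T + (7 - 18)) = (2*T)/(T - 11) = (2*T)/(-11 + T) = 2*T/(-11 + T))
276 - l(-11) = 276 - 2*(-11)/(-11 - 11) = 276 - 2*(-11)/(-22) = 276 - 2*(-11)*(-1)/22 = 276 - 1*1 = 276 - 1 = 275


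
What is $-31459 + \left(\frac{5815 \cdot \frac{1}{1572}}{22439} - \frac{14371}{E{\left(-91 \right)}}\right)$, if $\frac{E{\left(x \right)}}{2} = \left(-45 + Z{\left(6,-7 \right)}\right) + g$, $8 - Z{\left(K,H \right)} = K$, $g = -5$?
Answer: $- \frac{2945087192739}{94064288} \approx -31309.0$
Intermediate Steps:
$Z{\left(K,H \right)} = 8 - K$
$E{\left(x \right)} = -96$ ($E{\left(x \right)} = 2 \left(\left(-45 + \left(8 - 6\right)\right) - 5\right) = 2 \left(\left(-45 + 2\right) - 5\right) = 2 \left(-43 - 5\right) = 2 \left(-48\right) = -96$)
$-31459 + \left(\frac{5815 \cdot \frac{1}{1572}}{22439} - \frac{14371}{E{\left(-91 \right)}}\right) = -31459 + \left(\frac{5815 \cdot \frac{1}{1572}}{22439} - \frac{14371}{-96}\right) = -31459 + \left(5815 \cdot \frac{1}{1572} \cdot \frac{1}{22439} - - \frac{14371}{96}\right) = -31459 + \left(\frac{5815}{1572} \cdot \frac{1}{22439} + \frac{14371}{96}\right) = -31459 + \left(\frac{5815}{35274108} + \frac{14371}{96}\right) = -31459 + \frac{14081243453}{94064288} = - \frac{2945087192739}{94064288}$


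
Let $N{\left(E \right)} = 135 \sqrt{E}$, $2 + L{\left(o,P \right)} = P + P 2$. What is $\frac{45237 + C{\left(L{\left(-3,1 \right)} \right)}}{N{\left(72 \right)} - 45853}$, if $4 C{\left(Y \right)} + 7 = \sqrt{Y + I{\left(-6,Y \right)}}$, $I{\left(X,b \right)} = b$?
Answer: $- \frac{8296689293}{8404741636} - \frac{146608063 \sqrt{2}}{8404741636} \approx -1.0118$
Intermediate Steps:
$L{\left(o,P \right)} = -2 + 3 P$ ($L{\left(o,P \right)} = -2 + \left(P + P 2\right) = -2 + \left(P + 2 P\right) = -2 + 3 P$)
$C{\left(Y \right)} = - \frac{7}{4} + \frac{\sqrt{2} \sqrt{Y}}{4}$ ($C{\left(Y \right)} = - \frac{7}{4} + \frac{\sqrt{Y + Y}}{4} = - \frac{7}{4} + \frac{\sqrt{2 Y}}{4} = - \frac{7}{4} + \frac{\sqrt{2} \sqrt{Y}}{4}$)
$\frac{45237 + C{\left(L{\left(-3,1 \right)} \right)}}{N{\left(72 \right)} - 45853} = \frac{45237 - \left(\frac{7}{4} - \frac{\sqrt{2} \sqrt{-2 + 3 \cdot 1}}{4}\right)}{135 \sqrt{72} - 45853} = \frac{45237 - \left(\frac{7}{4} - \frac{\sqrt{2} \sqrt{-2 + 3}}{4}\right)}{135 \cdot 6 \sqrt{2} - 45853} = \frac{45237 - \left(\frac{7}{4} - \frac{\sqrt{2} \sqrt{1}}{4}\right)}{810 \sqrt{2} - 45853} = \frac{45237 - \left(\frac{7}{4} - \frac{1}{4} \sqrt{2} \cdot 1\right)}{-45853 + 810 \sqrt{2}} = \frac{45237 - \left(\frac{7}{4} - \frac{\sqrt{2}}{4}\right)}{-45853 + 810 \sqrt{2}} = \frac{\frac{180941}{4} + \frac{\sqrt{2}}{4}}{-45853 + 810 \sqrt{2}}$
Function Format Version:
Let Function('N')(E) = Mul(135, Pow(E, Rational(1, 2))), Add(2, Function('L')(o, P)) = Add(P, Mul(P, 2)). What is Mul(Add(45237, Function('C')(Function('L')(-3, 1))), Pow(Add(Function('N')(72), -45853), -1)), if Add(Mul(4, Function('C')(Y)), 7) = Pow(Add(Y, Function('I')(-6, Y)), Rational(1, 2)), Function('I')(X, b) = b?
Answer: Add(Rational(-8296689293, 8404741636), Mul(Rational(-146608063, 8404741636), Pow(2, Rational(1, 2)))) ≈ -1.0118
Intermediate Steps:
Function('L')(o, P) = Add(-2, Mul(3, P)) (Function('L')(o, P) = Add(-2, Add(P, Mul(P, 2))) = Add(-2, Add(P, Mul(2, P))) = Add(-2, Mul(3, P)))
Function('C')(Y) = Add(Rational(-7, 4), Mul(Rational(1, 4), Pow(2, Rational(1, 2)), Pow(Y, Rational(1, 2)))) (Function('C')(Y) = Add(Rational(-7, 4), Mul(Rational(1, 4), Pow(Add(Y, Y), Rational(1, 2)))) = Add(Rational(-7, 4), Mul(Rational(1, 4), Pow(Mul(2, Y), Rational(1, 2)))) = Add(Rational(-7, 4), Mul(Rational(1, 4), Mul(Pow(2, Rational(1, 2)), Pow(Y, Rational(1, 2))))) = Add(Rational(-7, 4), Mul(Rational(1, 4), Pow(2, Rational(1, 2)), Pow(Y, Rational(1, 2)))))
Mul(Add(45237, Function('C')(Function('L')(-3, 1))), Pow(Add(Function('N')(72), -45853), -1)) = Mul(Add(45237, Add(Rational(-7, 4), Mul(Rational(1, 4), Pow(2, Rational(1, 2)), Pow(Add(-2, Mul(3, 1)), Rational(1, 2))))), Pow(Add(Mul(135, Pow(72, Rational(1, 2))), -45853), -1)) = Mul(Add(45237, Add(Rational(-7, 4), Mul(Rational(1, 4), Pow(2, Rational(1, 2)), Pow(Add(-2, 3), Rational(1, 2))))), Pow(Add(Mul(135, Mul(6, Pow(2, Rational(1, 2)))), -45853), -1)) = Mul(Add(45237, Add(Rational(-7, 4), Mul(Rational(1, 4), Pow(2, Rational(1, 2)), Pow(1, Rational(1, 2))))), Pow(Add(Mul(810, Pow(2, Rational(1, 2))), -45853), -1)) = Mul(Add(45237, Add(Rational(-7, 4), Mul(Rational(1, 4), Pow(2, Rational(1, 2)), 1))), Pow(Add(-45853, Mul(810, Pow(2, Rational(1, 2)))), -1)) = Mul(Add(45237, Add(Rational(-7, 4), Mul(Rational(1, 4), Pow(2, Rational(1, 2))))), Pow(Add(-45853, Mul(810, Pow(2, Rational(1, 2)))), -1)) = Mul(Add(Rational(180941, 4), Mul(Rational(1, 4), Pow(2, Rational(1, 2)))), Pow(Add(-45853, Mul(810, Pow(2, Rational(1, 2)))), -1)) = Mul(Pow(Add(-45853, Mul(810, Pow(2, Rational(1, 2)))), -1), Add(Rational(180941, 4), Mul(Rational(1, 4), Pow(2, Rational(1, 2)))))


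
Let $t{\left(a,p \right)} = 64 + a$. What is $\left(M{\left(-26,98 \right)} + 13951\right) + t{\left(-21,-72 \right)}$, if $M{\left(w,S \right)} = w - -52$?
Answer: $14020$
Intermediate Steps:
$M{\left(w,S \right)} = 52 + w$ ($M{\left(w,S \right)} = w + 52 = 52 + w$)
$\left(M{\left(-26,98 \right)} + 13951\right) + t{\left(-21,-72 \right)} = \left(\left(52 - 26\right) + 13951\right) + \left(64 - 21\right) = \left(26 + 13951\right) + 43 = 13977 + 43 = 14020$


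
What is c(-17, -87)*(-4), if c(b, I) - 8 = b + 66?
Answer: -228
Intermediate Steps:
c(b, I) = 74 + b (c(b, I) = 8 + (b + 66) = 8 + (66 + b) = 74 + b)
c(-17, -87)*(-4) = (74 - 17)*(-4) = 57*(-4) = -228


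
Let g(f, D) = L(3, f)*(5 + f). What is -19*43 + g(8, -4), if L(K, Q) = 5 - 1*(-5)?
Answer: -687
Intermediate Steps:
L(K, Q) = 10 (L(K, Q) = 5 + 5 = 10)
g(f, D) = 50 + 10*f (g(f, D) = 10*(5 + f) = 50 + 10*f)
-19*43 + g(8, -4) = -19*43 + (50 + 10*8) = -817 + (50 + 80) = -817 + 130 = -687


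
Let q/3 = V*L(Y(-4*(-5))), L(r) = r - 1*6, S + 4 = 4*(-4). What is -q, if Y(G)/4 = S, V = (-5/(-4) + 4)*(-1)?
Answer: -2709/2 ≈ -1354.5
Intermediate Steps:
V = -21/4 (V = (-5*(-1/4) + 4)*(-1) = (5/4 + 4)*(-1) = (21/4)*(-1) = -21/4 ≈ -5.2500)
S = -20 (S = -4 + 4*(-4) = -4 - 16 = -20)
Y(G) = -80 (Y(G) = 4*(-20) = -80)
L(r) = -6 + r (L(r) = r - 6 = -6 + r)
q = 2709/2 (q = 3*(-21*(-6 - 80)/4) = 3*(-21/4*(-86)) = 3*(903/2) = 2709/2 ≈ 1354.5)
-q = -1*2709/2 = -2709/2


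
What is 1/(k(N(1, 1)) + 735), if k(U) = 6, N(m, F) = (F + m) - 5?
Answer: 1/741 ≈ 0.0013495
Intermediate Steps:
N(m, F) = -5 + F + m
1/(k(N(1, 1)) + 735) = 1/(6 + 735) = 1/741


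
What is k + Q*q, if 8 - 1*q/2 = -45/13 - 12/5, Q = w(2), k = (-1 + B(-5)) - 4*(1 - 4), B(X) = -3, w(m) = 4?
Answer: 7728/65 ≈ 118.89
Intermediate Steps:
k = 8 (k = (-1 - 3) - 4*(1 - 4) = -4 - 4*(-3) = -4 + 12 = 8)
Q = 4
q = 1802/65 (q = 16 - 2*(-45/13 - 12/5) = 16 - 2*(-381/65) = 16 + 762/65 = 1802/65 ≈ 27.723)
k + Q*q = 8 + 4*(1802/65) = 8 + 7208/65 = 7728/65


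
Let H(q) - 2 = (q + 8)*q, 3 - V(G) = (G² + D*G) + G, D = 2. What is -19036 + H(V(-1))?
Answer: -18969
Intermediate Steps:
V(G) = 3 - G² - 3*G (V(G) = 3 - ((G² + 2*G) + G) = 3 - (G² + 3*G) = 3 + (-G² - 3*G) = 3 - G² - 3*G)
H(q) = 2 + q*(8 + q) (H(q) = 2 + (q + 8)*q = 2 + (8 + q)*q = 2 + q*(8 + q))
-19036 + H(V(-1)) = -19036 + (2 + (3 - 1*(-1)² - 3*(-1))² + 8*(3 - 1*(-1)² - 3*(-1))) = -19036 + (2 + (3 - 1*1 + 3)² + 8*(3 - 1*1 + 3)) = -19036 + (2 + (3 - 1 + 3)² + 8*(3 - 1 + 3)) = -19036 + (2 + 5² + 8*5) = -19036 + (2 + 25 + 40) = -19036 + 67 = -18969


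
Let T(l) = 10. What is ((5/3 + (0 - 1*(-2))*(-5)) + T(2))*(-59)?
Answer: -295/3 ≈ -98.333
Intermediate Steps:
((5/3 + (0 - 1*(-2))*(-5)) + T(2))*(-59) = ((5/3 + (0 - 1*(-2))*(-5)) + 10)*(-59) = ((5*(1/3) + (0 + 2)*(-5)) + 10)*(-59) = ((5/3 + 2*(-5)) + 10)*(-59) = ((5/3 - 10) + 10)*(-59) = (-25/3 + 10)*(-59) = (5/3)*(-59) = -295/3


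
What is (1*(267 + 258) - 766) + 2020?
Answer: 1779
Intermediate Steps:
(1*(267 + 258) - 766) + 2020 = (1*525 - 766) + 2020 = (525 - 766) + 2020 = -241 + 2020 = 1779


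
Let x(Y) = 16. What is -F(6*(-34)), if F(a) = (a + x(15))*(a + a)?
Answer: -76704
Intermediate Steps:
F(a) = 2*a*(16 + a) (F(a) = (a + 16)*(a + a) = (16 + a)*(2*a) = 2*a*(16 + a))
-F(6*(-34)) = -2*6*(-34)*(16 + 6*(-34)) = -2*(-204)*(16 - 204) = -2*(-204)*(-188) = -1*76704 = -76704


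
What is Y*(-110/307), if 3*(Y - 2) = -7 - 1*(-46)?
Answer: -1650/307 ≈ -5.3746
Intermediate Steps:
Y = 15 (Y = 2 + (-7 - 1*(-46))/3 = 2 + (-7 + 46)/3 = 2 + (⅓)*39 = 2 + 13 = 15)
Y*(-110/307) = 15*(-110/307) = -1650/307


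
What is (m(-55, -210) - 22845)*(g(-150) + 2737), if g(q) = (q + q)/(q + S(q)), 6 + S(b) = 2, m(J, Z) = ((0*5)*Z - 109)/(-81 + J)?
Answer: -655223333089/10472 ≈ -6.2569e+7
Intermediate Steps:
m(J, Z) = -109/(-81 + J) (m(J, Z) = (0*Z - 109)/(-81 + J) = (0 - 109)/(-81 + J) = -109/(-81 + J))
S(b) = -4 (S(b) = -6 + 2 = -4)
g(q) = 2*q/(-4 + q) (g(q) = (q + q)/(q - 4) = (2*q)/(-4 + q) = 2*q/(-4 + q))
(m(-55, -210) - 22845)*(g(-150) + 2737) = (-109/(-81 - 55) - 22845)*(2*(-150)/(-4 - 150) + 2737) = (-109/(-136) - 22845)*(2*(-150)/(-154) + 2737) = (-109*(-1/136) - 22845)*(2*(-150)*(-1/154) + 2737) = (109/136 - 22845)*(150/77 + 2737) = -3106811/136*210899/77 = -655223333089/10472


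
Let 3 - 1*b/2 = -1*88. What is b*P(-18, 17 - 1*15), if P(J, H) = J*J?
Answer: 58968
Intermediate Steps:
P(J, H) = J²
b = 182 (b = 6 - (-2)*88 = 6 - 2*(-88) = 6 + 176 = 182)
b*P(-18, 17 - 1*15) = 182*(-18)² = 182*324 = 58968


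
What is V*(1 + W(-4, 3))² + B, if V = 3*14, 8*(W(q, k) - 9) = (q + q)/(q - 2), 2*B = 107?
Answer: 13184/3 ≈ 4394.7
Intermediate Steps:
B = 107/2 (B = (½)*107 = 107/2 ≈ 53.500)
W(q, k) = 9 + q/(4*(-2 + q)) (W(q, k) = 9 + ((q + q)/(q - 2))/8 = 9 + ((2*q)/(-2 + q))/8 = 9 + (2*q/(-2 + q))/8 = 9 + q/(4*(-2 + q)))
V = 42
V*(1 + W(-4, 3))² + B = 42*(1 + (-72 + 37*(-4))/(4*(-2 - 4)))² + 107/2 = 42*(1 + (¼)*(-72 - 148)/(-6))² + 107/2 = 42*(1 + (¼)*(-⅙)*(-220))² + 107/2 = 42*(1 + 55/6)² + 107/2 = 42*(61/6)² + 107/2 = 42*(3721/36) + 107/2 = 26047/6 + 107/2 = 13184/3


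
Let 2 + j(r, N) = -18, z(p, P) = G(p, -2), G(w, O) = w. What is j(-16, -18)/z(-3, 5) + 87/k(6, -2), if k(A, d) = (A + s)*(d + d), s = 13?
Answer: 1259/228 ≈ 5.5219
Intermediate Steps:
z(p, P) = p
k(A, d) = 2*d*(13 + A) (k(A, d) = (A + 13)*(d + d) = (13 + A)*(2*d) = 2*d*(13 + A))
j(r, N) = -20 (j(r, N) = -2 - 18 = -20)
j(-16, -18)/z(-3, 5) + 87/k(6, -2) = -20/(-3) + 87/((2*(-2)*(13 + 6))) = -20*(-1/3) + 87/((2*(-2)*19)) = 20/3 + 87/(-76) = 20/3 + 87*(-1/76) = 20/3 - 87/76 = 1259/228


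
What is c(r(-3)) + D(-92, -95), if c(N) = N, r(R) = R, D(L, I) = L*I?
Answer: 8737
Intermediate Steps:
D(L, I) = I*L
c(r(-3)) + D(-92, -95) = -3 - 95*(-92) = -3 + 8740 = 8737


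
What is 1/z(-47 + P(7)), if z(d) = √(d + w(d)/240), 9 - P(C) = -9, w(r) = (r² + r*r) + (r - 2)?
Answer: -4*I*√79635/5309 ≈ -0.21262*I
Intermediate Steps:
w(r) = -2 + r + 2*r² (w(r) = (r² + r²) + (-2 + r) = 2*r² + (-2 + r) = -2 + r + 2*r²)
P(C) = 18 (P(C) = 9 - 1*(-9) = 9 + 9 = 18)
z(d) = √(-1/120 + d²/120 + 241*d/240) (z(d) = √(d + (-2 + d + 2*d²)/240) = √(d + (-2 + d + 2*d²)*(1/240)) = √(d + (-1/120 + d²/120 + d/240)) = √(-1/120 + d²/120 + 241*d/240))
1/z(-47 + P(7)) = 1/(√(-30 + 30*(-47 + 18)² + 3615*(-47 + 18))/60) = 1/(√(-30 + 30*(-29)² + 3615*(-29))/60) = 1/(√(-30 + 30*841 - 104835)/60) = 1/(√(-30 + 25230 - 104835)/60) = 1/(√(-79635)/60) = 1/((I*√79635)/60) = 1/(I*√79635/60) = -4*I*√79635/5309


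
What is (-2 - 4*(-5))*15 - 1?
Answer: 269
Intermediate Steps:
(-2 - 4*(-5))*15 - 1 = (-2 + 20)*15 - 1 = 18*15 - 1 = 270 - 1 = 269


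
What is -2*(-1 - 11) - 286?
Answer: -262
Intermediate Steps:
-2*(-1 - 11) - 286 = -2*(-12) - 286 = 24 - 286 = -262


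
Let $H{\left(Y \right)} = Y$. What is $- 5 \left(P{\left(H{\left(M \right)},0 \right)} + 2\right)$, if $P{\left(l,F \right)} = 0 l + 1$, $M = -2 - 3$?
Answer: $-15$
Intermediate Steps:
$M = -5$ ($M = -2 - 3 = -5$)
$P{\left(l,F \right)} = 1$ ($P{\left(l,F \right)} = 0 + 1 = 1$)
$- 5 \left(P{\left(H{\left(M \right)},0 \right)} + 2\right) = - 5 \left(1 + 2\right) = \left(-5\right) 3 = -15$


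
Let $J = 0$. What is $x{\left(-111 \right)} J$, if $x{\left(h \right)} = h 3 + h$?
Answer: $0$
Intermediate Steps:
$x{\left(h \right)} = 4 h$ ($x{\left(h \right)} = 3 h + h = 4 h$)
$x{\left(-111 \right)} J = 4 \left(-111\right) 0 = \left(-444\right) 0 = 0$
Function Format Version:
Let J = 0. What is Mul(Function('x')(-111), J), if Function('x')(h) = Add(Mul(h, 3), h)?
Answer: 0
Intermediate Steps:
Function('x')(h) = Mul(4, h) (Function('x')(h) = Add(Mul(3, h), h) = Mul(4, h))
Mul(Function('x')(-111), J) = Mul(Mul(4, -111), 0) = Mul(-444, 0) = 0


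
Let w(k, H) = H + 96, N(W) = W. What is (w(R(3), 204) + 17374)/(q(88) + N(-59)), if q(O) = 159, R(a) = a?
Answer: 8837/50 ≈ 176.74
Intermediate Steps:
w(k, H) = 96 + H
(w(R(3), 204) + 17374)/(q(88) + N(-59)) = ((96 + 204) + 17374)/(159 - 59) = (300 + 17374)/100 = 17674*(1/100) = 8837/50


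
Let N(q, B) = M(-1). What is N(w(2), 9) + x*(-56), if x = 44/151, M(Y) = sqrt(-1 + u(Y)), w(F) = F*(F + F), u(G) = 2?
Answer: -2313/151 ≈ -15.318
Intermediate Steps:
w(F) = 2*F**2 (w(F) = F*(2*F) = 2*F**2)
M(Y) = 1 (M(Y) = sqrt(-1 + 2) = sqrt(1) = 1)
x = 44/151 (x = 44*(1/151) = 44/151 ≈ 0.29139)
N(q, B) = 1
N(w(2), 9) + x*(-56) = 1 + (44/151)*(-56) = 1 - 2464/151 = -2313/151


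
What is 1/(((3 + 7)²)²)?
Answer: 1/10000 ≈ 0.00010000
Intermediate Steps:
1/(((3 + 7)²)²) = 1/((10²)²) = 1/(100²) = 1/10000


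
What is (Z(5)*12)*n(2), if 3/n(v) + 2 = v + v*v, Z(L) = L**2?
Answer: 225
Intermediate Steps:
n(v) = 3/(-2 + v + v**2) (n(v) = 3/(-2 + (v + v*v)) = 3/(-2 + (v + v**2)) = 3/(-2 + v + v**2))
(Z(5)*12)*n(2) = (5**2*12)*(3/(-2 + 2 + 2**2)) = (25*12)*(3/(-2 + 2 + 4)) = 300*(3/4) = 225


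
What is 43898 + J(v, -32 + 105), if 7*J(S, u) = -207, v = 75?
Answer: 307079/7 ≈ 43868.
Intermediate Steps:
J(S, u) = -207/7 (J(S, u) = (1/7)*(-207) = -207/7)
43898 + J(v, -32 + 105) = 43898 - 207/7 = 307079/7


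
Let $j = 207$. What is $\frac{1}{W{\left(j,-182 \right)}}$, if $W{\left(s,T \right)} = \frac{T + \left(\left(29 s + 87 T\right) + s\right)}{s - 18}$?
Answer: $- \frac{189}{9806} \approx -0.019274$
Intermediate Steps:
$W{\left(s,T \right)} = \frac{30 s + 88 T}{-18 + s}$ ($W{\left(s,T \right)} = \frac{T + \left(30 s + 87 T\right)}{-18 + s} = \frac{30 s + 88 T}{-18 + s}$)
$\frac{1}{W{\left(j,-182 \right)}} = \frac{1}{2 \frac{1}{-18 + 207} \left(15 \cdot 207 + 44 \left(-182\right)\right)} = \frac{1}{2 \cdot \frac{1}{189} \left(3105 - 8008\right)} = \frac{1}{2 \cdot \frac{1}{189} \left(-4903\right)} = \frac{1}{- \frac{9806}{189}} = - \frac{189}{9806}$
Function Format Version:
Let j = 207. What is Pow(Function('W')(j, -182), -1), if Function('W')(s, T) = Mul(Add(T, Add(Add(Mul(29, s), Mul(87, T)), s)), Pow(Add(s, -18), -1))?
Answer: Rational(-189, 9806) ≈ -0.019274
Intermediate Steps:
Function('W')(s, T) = Mul(Pow(Add(-18, s), -1), Add(Mul(30, s), Mul(88, T))) (Function('W')(s, T) = Mul(Add(T, Add(Mul(30, s), Mul(87, T))), Pow(Add(-18, s), -1)) = Mul(Add(Mul(30, s), Mul(88, T)), Pow(Add(-18, s), -1)) = Mul(Pow(Add(-18, s), -1), Add(Mul(30, s), Mul(88, T))))
Pow(Function('W')(j, -182), -1) = Pow(Mul(2, Pow(Add(-18, 207), -1), Add(Mul(15, 207), Mul(44, -182))), -1) = Pow(Mul(2, Pow(189, -1), Add(3105, -8008)), -1) = Pow(Mul(2, Rational(1, 189), -4903), -1) = Pow(Rational(-9806, 189), -1) = Rational(-189, 9806)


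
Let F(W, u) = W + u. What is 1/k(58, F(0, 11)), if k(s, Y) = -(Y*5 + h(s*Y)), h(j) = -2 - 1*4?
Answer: -1/49 ≈ -0.020408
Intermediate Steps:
h(j) = -6 (h(j) = -2 - 4 = -6)
k(s, Y) = 6 - 5*Y (k(s, Y) = -(Y*5 - 6) = -(5*Y - 6) = -(-6 + 5*Y) = 6 - 5*Y)
1/k(58, F(0, 11)) = 1/(6 - 5*(0 + 11)) = 1/(6 - 5*11) = 1/(6 - 55) = 1/(-49) = -1/49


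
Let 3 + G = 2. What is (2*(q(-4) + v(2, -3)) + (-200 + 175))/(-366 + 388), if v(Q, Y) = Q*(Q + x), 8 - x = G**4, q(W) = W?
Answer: 3/22 ≈ 0.13636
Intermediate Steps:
G = -1 (G = -3 + 2 = -1)
x = 7 (x = 8 - 1*(-1)**4 = 8 - 1*1 = 8 - 1 = 7)
v(Q, Y) = Q*(7 + Q) (v(Q, Y) = Q*(Q + 7) = Q*(7 + Q))
(2*(q(-4) + v(2, -3)) + (-200 + 175))/(-366 + 388) = (2*(-4 + 2*(7 + 2)) + (-200 + 175))/(-366 + 388) = (2*(-4 + 2*9) - 25)/22 = (2*(-4 + 18) - 25)*(1/22) = (2*14 - 25)*(1/22) = (28 - 25)*(1/22) = 3*(1/22) = 3/22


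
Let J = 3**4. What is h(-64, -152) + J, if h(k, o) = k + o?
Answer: -135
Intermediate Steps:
J = 81
h(-64, -152) + J = (-64 - 152) + 81 = -216 + 81 = -135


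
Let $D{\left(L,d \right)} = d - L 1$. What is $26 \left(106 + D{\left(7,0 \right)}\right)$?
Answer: $2574$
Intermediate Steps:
$D{\left(L,d \right)} = d - L$
$26 \left(106 + D{\left(7,0 \right)}\right) = 26 \left(106 + \left(0 - 7\right)\right) = 26 \left(106 - 7\right) = 26 \cdot 99 = 2574$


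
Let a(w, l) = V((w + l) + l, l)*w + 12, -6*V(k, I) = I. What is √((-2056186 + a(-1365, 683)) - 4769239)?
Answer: 3*I*√2964458/2 ≈ 2582.6*I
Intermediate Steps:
V(k, I) = -I/6
a(w, l) = 12 - l*w/6 (a(w, l) = (-l/6)*w + 12 = -l*w/6 + 12 = 12 - l*w/6)
√((-2056186 + a(-1365, 683)) - 4769239) = √((-2056186 + (12 - ⅙*683*(-1365))) - 4769239) = √((-2056186 + (12 + 310765/2)) - 4769239) = √((-2056186 + 310789/2) - 4769239) = √(-3801583/2 - 4769239) = √(-13340061/2) = 3*I*√2964458/2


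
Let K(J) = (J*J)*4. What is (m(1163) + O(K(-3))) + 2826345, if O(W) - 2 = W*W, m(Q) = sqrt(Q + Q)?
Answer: 2827643 + sqrt(2326) ≈ 2.8277e+6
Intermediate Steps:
m(Q) = sqrt(2)*sqrt(Q) (m(Q) = sqrt(2*Q) = sqrt(2)*sqrt(Q))
K(J) = 4*J**2 (K(J) = J**2*4 = 4*J**2)
O(W) = 2 + W**2 (O(W) = 2 + W*W = 2 + W**2)
(m(1163) + O(K(-3))) + 2826345 = (sqrt(2)*sqrt(1163) + (2 + (4*(-3)**2)**2)) + 2826345 = (sqrt(2326) + (2 + (4*9)**2)) + 2826345 = (sqrt(2326) + (2 + 36**2)) + 2826345 = (sqrt(2326) + (2 + 1296)) + 2826345 = (sqrt(2326) + 1298) + 2826345 = (1298 + sqrt(2326)) + 2826345 = 2827643 + sqrt(2326)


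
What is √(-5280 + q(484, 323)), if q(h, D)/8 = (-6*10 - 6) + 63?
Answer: 2*I*√1326 ≈ 72.829*I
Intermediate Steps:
q(h, D) = -24 (q(h, D) = 8*((-6*10 - 6) + 63) = 8*((-60 - 6) + 63) = 8*(-66 + 63) = 8*(-3) = -24)
√(-5280 + q(484, 323)) = √(-5280 - 24) = √(-5304) = 2*I*√1326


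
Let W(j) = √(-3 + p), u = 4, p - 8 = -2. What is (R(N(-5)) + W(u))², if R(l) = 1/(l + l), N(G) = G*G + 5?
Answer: 10801/3600 + √3/30 ≈ 3.0580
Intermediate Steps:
p = 6 (p = 8 - 2 = 6)
W(j) = √3 (W(j) = √(-3 + 6) = √3)
N(G) = 5 + G² (N(G) = G² + 5 = 5 + G²)
R(l) = 1/(2*l)
(R(N(-5)) + W(u))² = (1/(2*(5 + (-5)²)) + √3)² = (1/(2*(5 + 25)) + √3)² = ((½)/30 + √3)² = ((½)*(1/30) + √3)² = (1/60 + √3)²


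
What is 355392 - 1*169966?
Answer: 185426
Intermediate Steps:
355392 - 1*169966 = 355392 - 169966 = 185426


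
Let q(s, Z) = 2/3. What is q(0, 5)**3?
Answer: 8/27 ≈ 0.29630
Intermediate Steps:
q(s, Z) = 2/3 (q(s, Z) = 2*(1/3) = 2/3)
q(0, 5)**3 = (2/3)**3 = 8/27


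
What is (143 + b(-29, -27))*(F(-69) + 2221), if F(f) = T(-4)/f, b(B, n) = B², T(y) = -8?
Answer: 50268296/23 ≈ 2.1856e+6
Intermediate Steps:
F(f) = -8/f
(143 + b(-29, -27))*(F(-69) + 2221) = (143 + (-29)²)*(-8/(-69) + 2221) = (143 + 841)*(-8*(-1/69) + 2221) = 984*(8/69 + 2221) = 984*(153257/69) = 50268296/23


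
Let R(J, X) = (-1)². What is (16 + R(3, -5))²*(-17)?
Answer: -4913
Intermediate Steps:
R(J, X) = 1
(16 + R(3, -5))²*(-17) = (16 + 1)²*(-17) = 17²*(-17) = 289*(-17) = -4913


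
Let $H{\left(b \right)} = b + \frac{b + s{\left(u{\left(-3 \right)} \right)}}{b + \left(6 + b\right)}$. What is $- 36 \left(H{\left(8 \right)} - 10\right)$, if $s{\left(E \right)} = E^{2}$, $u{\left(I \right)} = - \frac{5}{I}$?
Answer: $\frac{598}{11} \approx 54.364$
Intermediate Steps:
$H{\left(b \right)} = b + \frac{\frac{25}{9} + b}{6 + 2 b}$ ($H{\left(b \right)} = b + \frac{b + \left(- \frac{5}{-3}\right)^{2}}{b + \left(6 + b\right)} = b + \frac{b + \left(\left(-5\right) \left(- \frac{1}{3}\right)\right)^{2}}{6 + 2 b} = b + \frac{b + \left(\frac{5}{3}\right)^{2}}{6 + 2 b} = b + \frac{b + \frac{25}{9}}{6 + 2 b} = b + \frac{\frac{25}{9} + b}{6 + 2 b}$)
$- 36 \left(H{\left(8 \right)} - 10\right) = - 36 \left(\frac{25 + 18 \cdot 8^{2} + 63 \cdot 8}{18 \left(3 + 8\right)} - 10\right) = - 36 \left(\frac{25 + 18 \cdot 64 + 504}{18 \cdot 11} - 10\right) = - 36 \left(\frac{1}{18} \cdot \frac{1}{11} \left(25 + 1152 + 504\right) - 10\right) = - 36 \left(\frac{1}{18} \cdot \frac{1}{11} \cdot 1681 - 10\right) = - 36 \left(\frac{1681}{198} - 10\right) = \left(-36\right) \left(- \frac{299}{198}\right) = \frac{598}{11}$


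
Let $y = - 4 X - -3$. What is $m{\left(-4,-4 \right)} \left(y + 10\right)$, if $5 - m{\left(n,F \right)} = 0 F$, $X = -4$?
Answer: $145$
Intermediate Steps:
$y = 19$ ($y = \left(-4\right) \left(-4\right) - -3 = 16 + 3 = 19$)
$m{\left(n,F \right)} = 5$ ($m{\left(n,F \right)} = 5 - 0 F = 5 - 0 = 5 + 0 = 5$)
$m{\left(-4,-4 \right)} \left(y + 10\right) = 5 \left(19 + 10\right) = 5 \cdot 29 = 145$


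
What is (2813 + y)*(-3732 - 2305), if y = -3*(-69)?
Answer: -18231740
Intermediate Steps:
y = 207
(2813 + y)*(-3732 - 2305) = (2813 + 207)*(-3732 - 2305) = 3020*(-6037) = -18231740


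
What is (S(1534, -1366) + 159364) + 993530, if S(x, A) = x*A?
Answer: -942550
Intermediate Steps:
S(x, A) = A*x
(S(1534, -1366) + 159364) + 993530 = (-1366*1534 + 159364) + 993530 = (-2095444 + 159364) + 993530 = -1936080 + 993530 = -942550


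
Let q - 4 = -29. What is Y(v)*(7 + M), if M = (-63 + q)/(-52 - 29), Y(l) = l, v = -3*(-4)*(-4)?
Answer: -10480/27 ≈ -388.15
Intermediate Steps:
q = -25 (q = 4 - 29 = -25)
v = -48 (v = 12*(-4) = -48)
M = 88/81 (M = (-63 - 25)/(-52 - 29) = -88/(-81) = -88*(-1/81) = 88/81 ≈ 1.0864)
Y(v)*(7 + M) = -48*(7 + 88/81) = -48*655/81 = -10480/27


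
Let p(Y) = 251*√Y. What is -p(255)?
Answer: -251*√255 ≈ -4008.1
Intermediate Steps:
-p(255) = -251*√255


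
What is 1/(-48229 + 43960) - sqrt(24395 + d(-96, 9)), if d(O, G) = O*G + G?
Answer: -1/4269 - 2*sqrt(5885) ≈ -153.43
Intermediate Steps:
d(O, G) = G + G*O (d(O, G) = G*O + G = G + G*O)
1/(-48229 + 43960) - sqrt(24395 + d(-96, 9)) = 1/(-48229 + 43960) - sqrt(24395 + 9*(1 - 96)) = 1/(-4269) - sqrt(24395 + 9*(-95)) = -1/4269 - sqrt(24395 - 855) = -1/4269 - sqrt(23540) = -1/4269 - 2*sqrt(5885)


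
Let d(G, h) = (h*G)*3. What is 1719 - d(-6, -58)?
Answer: 675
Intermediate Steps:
d(G, h) = 3*G*h (d(G, h) = (G*h)*3 = 3*G*h)
1719 - d(-6, -58) = 1719 - 3*(-6)*(-58) = 1719 - 1*1044 = 1719 - 1044 = 675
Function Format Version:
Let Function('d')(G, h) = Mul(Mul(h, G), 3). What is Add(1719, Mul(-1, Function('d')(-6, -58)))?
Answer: 675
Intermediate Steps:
Function('d')(G, h) = Mul(3, G, h) (Function('d')(G, h) = Mul(Mul(G, h), 3) = Mul(3, G, h))
Add(1719, Mul(-1, Function('d')(-6, -58))) = Add(1719, Mul(-1, Mul(3, -6, -58))) = Add(1719, Mul(-1, 1044)) = Add(1719, -1044) = 675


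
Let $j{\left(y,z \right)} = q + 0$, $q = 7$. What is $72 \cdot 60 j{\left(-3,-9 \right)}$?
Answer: $30240$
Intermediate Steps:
$j{\left(y,z \right)} = 7$ ($j{\left(y,z \right)} = 7 + 0 = 7$)
$72 \cdot 60 j{\left(-3,-9 \right)} = 72 \cdot 60 \cdot 7 = 4320 \cdot 7 = 30240$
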